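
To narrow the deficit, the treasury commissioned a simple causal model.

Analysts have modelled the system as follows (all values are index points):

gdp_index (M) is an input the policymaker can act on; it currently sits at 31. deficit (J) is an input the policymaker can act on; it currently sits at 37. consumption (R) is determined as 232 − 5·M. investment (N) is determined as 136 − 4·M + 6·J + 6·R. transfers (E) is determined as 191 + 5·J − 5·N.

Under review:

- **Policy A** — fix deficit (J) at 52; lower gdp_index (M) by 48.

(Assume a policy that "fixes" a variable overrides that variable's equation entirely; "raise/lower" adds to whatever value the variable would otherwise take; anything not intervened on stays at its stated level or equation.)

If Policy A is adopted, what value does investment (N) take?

Policy A (J := 52, M − 48):
  M = 31 − 48 = -17
  J = 52
  R = 232 − 5·(-17) = 317
  N = 136 − 4·(-17) + 6·52 + 6·317 = 2418

2418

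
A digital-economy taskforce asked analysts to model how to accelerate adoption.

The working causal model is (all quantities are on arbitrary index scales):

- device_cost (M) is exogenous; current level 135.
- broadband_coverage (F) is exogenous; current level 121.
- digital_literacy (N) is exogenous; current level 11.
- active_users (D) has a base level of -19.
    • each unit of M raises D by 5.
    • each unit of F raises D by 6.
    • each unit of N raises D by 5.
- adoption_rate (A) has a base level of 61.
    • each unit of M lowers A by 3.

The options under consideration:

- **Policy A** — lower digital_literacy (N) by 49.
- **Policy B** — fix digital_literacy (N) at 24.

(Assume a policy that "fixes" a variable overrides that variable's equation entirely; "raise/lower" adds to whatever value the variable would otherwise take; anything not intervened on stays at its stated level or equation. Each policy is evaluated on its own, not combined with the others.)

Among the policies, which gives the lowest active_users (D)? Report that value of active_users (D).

1192

Policy A (N − 49):
  M = 135
  F = 121
  N = 11 − 49 = -38
  D = -19 + 5·135 + 6·121 + 5·(-38) = 1192
Policy B (N := 24):
  M = 135
  F = 121
  N = 24
  D = -19 + 5·135 + 6·121 + 5·24 = 1502
Comparing — Policy A: D=1192, Policy B: D=1502. Lowest is 1192 (Policy A).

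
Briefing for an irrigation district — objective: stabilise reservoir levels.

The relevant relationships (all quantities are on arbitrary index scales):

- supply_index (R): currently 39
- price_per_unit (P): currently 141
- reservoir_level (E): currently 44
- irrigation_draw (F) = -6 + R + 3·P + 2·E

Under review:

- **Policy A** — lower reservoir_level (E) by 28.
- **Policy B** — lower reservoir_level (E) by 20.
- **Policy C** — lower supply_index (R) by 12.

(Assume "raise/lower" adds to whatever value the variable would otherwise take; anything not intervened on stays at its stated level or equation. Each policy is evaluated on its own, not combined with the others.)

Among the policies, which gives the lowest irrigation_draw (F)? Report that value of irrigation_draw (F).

Policy A (E − 28):
  R = 39
  P = 141
  E = 44 − 28 = 16
  F = -6 + 39 + 3·141 + 2·16 = 488
Policy B (E − 20):
  R = 39
  P = 141
  E = 44 − 20 = 24
  F = -6 + 39 + 3·141 + 2·24 = 504
Policy C (R − 12):
  R = 39 − 12 = 27
  P = 141
  E = 44
  F = -6 + 27 + 3·141 + 2·44 = 532
Comparing — Policy A: F=488, Policy B: F=504, Policy C: F=532. Lowest is 488 (Policy A).

488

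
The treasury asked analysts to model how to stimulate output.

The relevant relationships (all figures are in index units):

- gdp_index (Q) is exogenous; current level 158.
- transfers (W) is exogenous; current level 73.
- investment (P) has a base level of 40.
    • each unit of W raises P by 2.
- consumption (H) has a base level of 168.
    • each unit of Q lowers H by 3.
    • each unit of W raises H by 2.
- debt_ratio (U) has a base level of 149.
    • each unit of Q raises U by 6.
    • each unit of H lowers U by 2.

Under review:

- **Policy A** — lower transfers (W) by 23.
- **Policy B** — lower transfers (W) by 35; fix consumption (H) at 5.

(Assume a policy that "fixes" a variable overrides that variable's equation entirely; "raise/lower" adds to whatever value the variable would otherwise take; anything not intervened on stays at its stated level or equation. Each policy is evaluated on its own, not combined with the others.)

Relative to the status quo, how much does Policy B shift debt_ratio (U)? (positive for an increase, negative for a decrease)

Baseline:
  Q = 158
  W = 73
  H = 168 − 3·158 + 2·73 = -160
  U = 149 + 6·158 − 2·(-160) = 1417
Policy B (W − 35, H := 5):
  Q = 158
  W = 73 − 35 = 38
  H = 5
  U = 149 + 6·158 − 2·5 = 1087
Change in U: 1087 − 1417 = -330

-330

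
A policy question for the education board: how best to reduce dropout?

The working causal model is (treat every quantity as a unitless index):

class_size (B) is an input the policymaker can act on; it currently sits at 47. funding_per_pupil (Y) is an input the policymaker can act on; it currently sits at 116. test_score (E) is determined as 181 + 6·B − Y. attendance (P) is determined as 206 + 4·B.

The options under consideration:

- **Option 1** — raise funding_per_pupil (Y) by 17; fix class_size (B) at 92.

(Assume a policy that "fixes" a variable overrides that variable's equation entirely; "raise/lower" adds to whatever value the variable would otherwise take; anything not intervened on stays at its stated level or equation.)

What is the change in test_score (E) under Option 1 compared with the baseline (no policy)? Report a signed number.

253

Baseline:
  B = 47
  Y = 116
  E = 181 + 6·47 − 116 = 347
Option 1 (Y + 17, B := 92):
  B = 92
  Y = 116 + 17 = 133
  E = 181 + 6·92 − 133 = 600
Change in E: 600 − 347 = 253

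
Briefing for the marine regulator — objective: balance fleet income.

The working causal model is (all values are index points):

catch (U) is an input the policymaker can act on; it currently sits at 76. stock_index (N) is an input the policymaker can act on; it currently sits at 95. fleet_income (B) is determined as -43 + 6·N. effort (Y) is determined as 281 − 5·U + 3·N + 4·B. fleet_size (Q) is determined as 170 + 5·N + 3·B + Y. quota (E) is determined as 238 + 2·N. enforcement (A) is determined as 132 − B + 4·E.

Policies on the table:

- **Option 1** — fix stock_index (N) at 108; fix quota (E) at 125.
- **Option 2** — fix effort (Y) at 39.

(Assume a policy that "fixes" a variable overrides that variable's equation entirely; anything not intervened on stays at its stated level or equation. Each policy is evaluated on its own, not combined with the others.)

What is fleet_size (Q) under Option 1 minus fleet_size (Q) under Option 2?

Option 1 (N := 108, E := 125):
  U = 76
  N = 108
  B = -43 + 6·108 = 605
  Y = 281 − 5·76 + 3·108 + 4·605 = 2645
  Q = 170 + 5·108 + 3·605 + 2645 = 5170
Option 2 (Y := 39):
  U = 76
  N = 95
  B = -43 + 6·95 = 527
  Y = 39
  Q = 170 + 5·95 + 3·527 + 39 = 2265
Q: 5170 − 2265 = 2905

2905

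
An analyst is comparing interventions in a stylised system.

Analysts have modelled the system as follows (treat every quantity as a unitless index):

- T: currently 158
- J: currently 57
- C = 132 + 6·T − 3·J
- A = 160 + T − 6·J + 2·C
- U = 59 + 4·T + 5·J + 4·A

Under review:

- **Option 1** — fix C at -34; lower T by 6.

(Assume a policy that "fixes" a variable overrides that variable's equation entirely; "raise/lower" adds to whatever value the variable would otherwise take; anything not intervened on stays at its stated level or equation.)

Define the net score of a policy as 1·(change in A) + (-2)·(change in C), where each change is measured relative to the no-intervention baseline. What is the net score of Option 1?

-6

Baseline:
  T = 158
  J = 57
  C = 132 + 6·158 − 3·57 = 909
  A = 160 + 158 − 6·57 + 2·909 = 1794
Option 1 (C := -34, T − 6):
  T = 158 − 6 = 152
  J = 57
  C = -34
  A = 160 + 152 − 6·57 + 2·(-34) = -98
ΔA = -98 − 1794 = -1892; ΔC = -34 − 909 = -943
Score = 1·(-1892) + (-2)·(-943) = -6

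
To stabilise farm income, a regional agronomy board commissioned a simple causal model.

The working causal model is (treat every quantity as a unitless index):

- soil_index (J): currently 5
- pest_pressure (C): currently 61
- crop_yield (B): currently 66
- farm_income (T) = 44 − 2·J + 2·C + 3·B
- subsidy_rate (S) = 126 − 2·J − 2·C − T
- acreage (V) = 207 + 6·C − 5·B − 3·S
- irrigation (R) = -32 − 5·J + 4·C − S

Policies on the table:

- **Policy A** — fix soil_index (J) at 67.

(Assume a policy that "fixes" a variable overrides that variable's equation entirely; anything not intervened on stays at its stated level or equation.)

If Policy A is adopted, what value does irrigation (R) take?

237

Policy A (J := 67):
  J = 67
  C = 61
  B = 66
  T = 44 − 2·67 + 2·61 + 3·66 = 230
  S = 126 − 2·67 − 2·61 − 230 = -360
  R = -32 − 5·67 + 4·61 − (-360) = 237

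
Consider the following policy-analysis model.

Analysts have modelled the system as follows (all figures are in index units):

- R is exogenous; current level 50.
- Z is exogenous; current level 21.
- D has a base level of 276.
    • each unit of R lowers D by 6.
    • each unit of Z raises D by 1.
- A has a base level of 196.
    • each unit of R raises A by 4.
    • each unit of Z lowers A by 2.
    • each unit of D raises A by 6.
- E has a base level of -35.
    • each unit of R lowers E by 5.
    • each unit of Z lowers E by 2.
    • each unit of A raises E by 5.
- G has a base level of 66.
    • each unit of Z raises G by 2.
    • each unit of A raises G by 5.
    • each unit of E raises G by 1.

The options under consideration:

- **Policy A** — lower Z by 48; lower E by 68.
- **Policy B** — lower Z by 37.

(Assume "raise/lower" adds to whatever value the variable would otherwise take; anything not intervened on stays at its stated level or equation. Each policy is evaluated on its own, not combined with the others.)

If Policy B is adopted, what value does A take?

Policy B (Z − 37):
  R = 50
  Z = 21 − 37 = -16
  D = 276 − 6·50 + (-16) = -40
  A = 196 + 4·50 − 2·(-16) + 6·(-40) = 188

188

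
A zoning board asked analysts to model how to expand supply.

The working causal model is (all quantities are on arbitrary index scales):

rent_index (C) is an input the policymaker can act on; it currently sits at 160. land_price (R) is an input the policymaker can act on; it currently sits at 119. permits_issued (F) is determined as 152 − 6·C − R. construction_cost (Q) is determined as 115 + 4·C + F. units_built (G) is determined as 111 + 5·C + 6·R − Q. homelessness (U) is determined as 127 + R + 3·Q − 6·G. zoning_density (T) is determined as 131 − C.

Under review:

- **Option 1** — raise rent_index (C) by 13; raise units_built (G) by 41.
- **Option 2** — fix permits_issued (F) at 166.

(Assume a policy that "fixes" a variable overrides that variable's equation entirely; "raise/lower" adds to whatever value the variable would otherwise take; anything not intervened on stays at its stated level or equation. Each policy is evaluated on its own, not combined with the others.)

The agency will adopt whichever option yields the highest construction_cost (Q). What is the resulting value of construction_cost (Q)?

921

Option 1 (C + 13, G + 41):
  C = 160 + 13 = 173
  R = 119
  F = 152 − 6·173 − 119 = -1005
  Q = 115 + 4·173 + (-1005) = -198
Option 2 (F := 166):
  C = 160
  R = 119
  F = 166
  Q = 115 + 4·160 + 166 = 921
Comparing — Option 1: Q=-198, Option 2: Q=921. Highest is 921 (Option 2).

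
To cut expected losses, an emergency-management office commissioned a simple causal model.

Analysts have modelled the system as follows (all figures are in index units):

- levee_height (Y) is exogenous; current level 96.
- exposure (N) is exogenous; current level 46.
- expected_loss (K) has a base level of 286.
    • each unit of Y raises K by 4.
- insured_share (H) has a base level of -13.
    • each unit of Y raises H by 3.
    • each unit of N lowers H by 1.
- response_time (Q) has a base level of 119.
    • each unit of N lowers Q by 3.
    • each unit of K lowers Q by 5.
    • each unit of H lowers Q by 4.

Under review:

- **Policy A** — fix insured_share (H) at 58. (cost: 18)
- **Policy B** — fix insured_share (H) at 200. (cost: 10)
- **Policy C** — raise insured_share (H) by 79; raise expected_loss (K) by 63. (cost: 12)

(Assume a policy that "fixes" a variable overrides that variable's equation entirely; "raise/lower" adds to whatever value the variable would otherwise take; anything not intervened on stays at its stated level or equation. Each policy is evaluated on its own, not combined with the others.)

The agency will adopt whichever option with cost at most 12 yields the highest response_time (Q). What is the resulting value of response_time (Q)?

-4169

Policy B (H := 200):
  Y = 96
  N = 46
  K = 286 + 4·96 = 670
  H = 200
  Q = 119 − 3·46 − 5·670 − 4·200 = -4169
Policy C (H + 79, K + 63):
  Y = 96
  N = 46
  K = 286 + 4·96 (+63 from intervention) = 733
  H = -13 + 3·96 − 46 (+79 from intervention) = 308
  Q = 119 − 3·46 − 5·733 − 4·308 = -4916
Comparing — Policy B: Q=-4169, Policy C: Q=-4916. Highest is -4169 (Policy B).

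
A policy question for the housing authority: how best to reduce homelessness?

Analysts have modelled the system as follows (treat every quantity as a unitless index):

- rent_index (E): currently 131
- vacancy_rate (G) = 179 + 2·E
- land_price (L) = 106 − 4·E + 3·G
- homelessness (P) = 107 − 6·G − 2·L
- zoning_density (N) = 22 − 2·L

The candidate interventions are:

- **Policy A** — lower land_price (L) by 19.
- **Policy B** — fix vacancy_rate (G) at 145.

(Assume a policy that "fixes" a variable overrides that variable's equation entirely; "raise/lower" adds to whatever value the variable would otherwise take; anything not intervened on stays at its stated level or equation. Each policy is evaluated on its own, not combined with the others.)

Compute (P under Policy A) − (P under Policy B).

Policy A (L − 19):
  E = 131
  G = 179 + 2·131 = 441
  L = 106 − 4·131 + 3·441 (−19 from intervention) = 886
  P = 107 − 6·441 − 2·886 = -4311
Policy B (G := 145):
  E = 131
  G = 145
  L = 106 − 4·131 + 3·145 = 17
  P = 107 − 6·145 − 2·17 = -797
P: -4311 − (-797) = -3514

-3514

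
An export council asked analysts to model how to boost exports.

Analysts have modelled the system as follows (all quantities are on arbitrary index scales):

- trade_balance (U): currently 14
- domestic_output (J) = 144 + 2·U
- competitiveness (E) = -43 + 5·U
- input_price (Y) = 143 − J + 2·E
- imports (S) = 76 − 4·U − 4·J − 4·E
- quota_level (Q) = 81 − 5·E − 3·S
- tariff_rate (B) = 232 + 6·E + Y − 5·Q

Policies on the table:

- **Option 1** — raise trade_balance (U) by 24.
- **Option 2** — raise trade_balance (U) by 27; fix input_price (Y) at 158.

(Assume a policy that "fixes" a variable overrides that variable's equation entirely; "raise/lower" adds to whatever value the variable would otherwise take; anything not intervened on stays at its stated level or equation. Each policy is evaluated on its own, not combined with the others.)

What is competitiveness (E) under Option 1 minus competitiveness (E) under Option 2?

Option 1 (U + 24):
  U = 14 + 24 = 38
  E = -43 + 5·38 = 147
Option 2 (U + 27, Y := 158):
  U = 14 + 27 = 41
  E = -43 + 5·41 = 162
E: 147 − 162 = -15

-15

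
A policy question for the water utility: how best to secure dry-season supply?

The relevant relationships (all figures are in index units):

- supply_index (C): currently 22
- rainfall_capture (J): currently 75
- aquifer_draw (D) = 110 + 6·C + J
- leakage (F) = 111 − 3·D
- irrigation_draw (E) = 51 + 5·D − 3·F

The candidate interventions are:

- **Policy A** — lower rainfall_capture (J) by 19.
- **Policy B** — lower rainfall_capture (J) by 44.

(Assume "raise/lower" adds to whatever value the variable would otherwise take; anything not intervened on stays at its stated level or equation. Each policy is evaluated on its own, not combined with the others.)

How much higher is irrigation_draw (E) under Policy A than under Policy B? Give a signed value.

350

Policy A (J − 19):
  C = 22
  J = 75 − 19 = 56
  D = 110 + 6·22 + 56 = 298
  F = 111 − 3·298 = -783
  E = 51 + 5·298 − 3·(-783) = 3890
Policy B (J − 44):
  C = 22
  J = 75 − 44 = 31
  D = 110 + 6·22 + 31 = 273
  F = 111 − 3·273 = -708
  E = 51 + 5·273 − 3·(-708) = 3540
E: 3890 − 3540 = 350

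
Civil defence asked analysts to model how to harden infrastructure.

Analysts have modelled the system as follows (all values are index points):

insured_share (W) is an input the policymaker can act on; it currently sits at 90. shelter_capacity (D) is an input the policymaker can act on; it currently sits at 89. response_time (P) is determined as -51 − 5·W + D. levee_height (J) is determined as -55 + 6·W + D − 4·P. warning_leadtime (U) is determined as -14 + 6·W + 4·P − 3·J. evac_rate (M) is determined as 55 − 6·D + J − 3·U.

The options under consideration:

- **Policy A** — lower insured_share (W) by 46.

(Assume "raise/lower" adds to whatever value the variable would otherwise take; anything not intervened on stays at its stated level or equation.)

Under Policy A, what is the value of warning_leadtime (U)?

-3556

Policy A (W − 46):
  W = 90 − 46 = 44
  D = 89
  P = -51 − 5·44 + 89 = -182
  J = -55 + 6·44 + 89 − 4·(-182) = 1026
  U = -14 + 6·44 + 4·(-182) − 3·1026 = -3556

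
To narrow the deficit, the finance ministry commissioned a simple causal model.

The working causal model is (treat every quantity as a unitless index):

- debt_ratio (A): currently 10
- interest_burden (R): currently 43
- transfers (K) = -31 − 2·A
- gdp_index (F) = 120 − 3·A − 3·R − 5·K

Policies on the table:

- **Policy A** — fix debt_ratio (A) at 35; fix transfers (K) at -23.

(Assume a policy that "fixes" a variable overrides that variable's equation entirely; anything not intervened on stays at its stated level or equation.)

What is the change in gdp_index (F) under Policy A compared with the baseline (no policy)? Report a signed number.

Baseline:
  A = 10
  R = 43
  K = -31 − 2·10 = -51
  F = 120 − 3·10 − 3·43 − 5·(-51) = 216
Policy A (A := 35, K := -23):
  A = 35
  R = 43
  K = -23
  F = 120 − 3·35 − 3·43 − 5·(-23) = 1
Change in F: 1 − 216 = -215

-215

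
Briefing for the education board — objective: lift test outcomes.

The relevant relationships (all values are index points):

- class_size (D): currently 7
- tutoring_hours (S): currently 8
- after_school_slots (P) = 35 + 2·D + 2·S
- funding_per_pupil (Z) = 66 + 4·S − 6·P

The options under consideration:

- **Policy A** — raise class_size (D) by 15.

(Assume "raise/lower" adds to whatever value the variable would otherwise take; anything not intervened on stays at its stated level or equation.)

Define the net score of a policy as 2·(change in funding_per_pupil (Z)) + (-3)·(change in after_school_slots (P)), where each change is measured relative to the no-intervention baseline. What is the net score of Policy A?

-450

Baseline:
  D = 7
  S = 8
  P = 35 + 2·7 + 2·8 = 65
  Z = 66 + 4·8 − 6·65 = -292
Policy A (D + 15):
  D = 7 + 15 = 22
  S = 8
  P = 35 + 2·22 + 2·8 = 95
  Z = 66 + 4·8 − 6·95 = -472
ΔZ = -472 − (-292) = -180; ΔP = 95 − 65 = 30
Score = 2·(-180) + (-3)·30 = -450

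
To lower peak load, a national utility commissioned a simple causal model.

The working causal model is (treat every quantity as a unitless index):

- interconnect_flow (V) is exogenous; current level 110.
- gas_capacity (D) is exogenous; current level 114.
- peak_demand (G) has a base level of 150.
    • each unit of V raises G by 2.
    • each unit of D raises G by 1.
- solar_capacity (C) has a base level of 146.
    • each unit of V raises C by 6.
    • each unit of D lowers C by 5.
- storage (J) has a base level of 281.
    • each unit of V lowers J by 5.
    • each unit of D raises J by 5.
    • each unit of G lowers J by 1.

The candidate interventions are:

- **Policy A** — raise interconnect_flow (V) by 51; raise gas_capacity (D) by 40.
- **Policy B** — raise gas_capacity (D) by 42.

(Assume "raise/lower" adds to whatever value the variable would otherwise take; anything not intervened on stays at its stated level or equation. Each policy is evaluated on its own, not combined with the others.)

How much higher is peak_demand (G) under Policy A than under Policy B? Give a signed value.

Policy A (V + 51, D + 40):
  V = 110 + 51 = 161
  D = 114 + 40 = 154
  G = 150 + 2·161 + 154 = 626
Policy B (D + 42):
  V = 110
  D = 114 + 42 = 156
  G = 150 + 2·110 + 156 = 526
G: 626 − 526 = 100

100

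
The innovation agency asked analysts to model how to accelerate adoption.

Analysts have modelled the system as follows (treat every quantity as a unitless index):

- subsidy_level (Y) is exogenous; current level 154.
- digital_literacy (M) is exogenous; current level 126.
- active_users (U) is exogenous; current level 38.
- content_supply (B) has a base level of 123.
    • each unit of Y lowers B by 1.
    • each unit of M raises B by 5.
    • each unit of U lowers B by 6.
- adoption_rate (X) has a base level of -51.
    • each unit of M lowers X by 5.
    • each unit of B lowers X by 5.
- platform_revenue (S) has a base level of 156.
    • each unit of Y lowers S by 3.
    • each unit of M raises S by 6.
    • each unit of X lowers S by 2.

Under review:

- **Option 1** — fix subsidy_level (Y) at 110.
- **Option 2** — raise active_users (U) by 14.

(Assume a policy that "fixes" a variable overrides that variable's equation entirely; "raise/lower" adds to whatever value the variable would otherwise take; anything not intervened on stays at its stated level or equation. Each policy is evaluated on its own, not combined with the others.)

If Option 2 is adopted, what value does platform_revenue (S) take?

4682

Option 2 (U + 14):
  Y = 154
  M = 126
  U = 38 + 14 = 52
  B = 123 − 154 + 5·126 − 6·52 = 287
  X = -51 − 5·126 − 5·287 = -2116
  S = 156 − 3·154 + 6·126 − 2·(-2116) = 4682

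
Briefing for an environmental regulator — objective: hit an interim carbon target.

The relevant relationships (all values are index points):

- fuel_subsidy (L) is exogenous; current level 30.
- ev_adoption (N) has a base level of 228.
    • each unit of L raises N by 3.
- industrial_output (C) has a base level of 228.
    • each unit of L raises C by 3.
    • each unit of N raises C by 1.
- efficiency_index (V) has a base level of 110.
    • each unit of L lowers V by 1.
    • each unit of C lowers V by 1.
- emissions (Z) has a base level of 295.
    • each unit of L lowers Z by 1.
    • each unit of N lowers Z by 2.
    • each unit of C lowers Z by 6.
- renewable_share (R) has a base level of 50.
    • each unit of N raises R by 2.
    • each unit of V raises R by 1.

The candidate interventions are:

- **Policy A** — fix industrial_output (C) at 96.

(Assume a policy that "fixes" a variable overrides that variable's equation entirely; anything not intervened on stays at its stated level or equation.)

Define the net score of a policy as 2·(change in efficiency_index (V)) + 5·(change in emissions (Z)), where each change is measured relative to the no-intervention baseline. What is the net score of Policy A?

17280

Baseline:
  L = 30
  N = 228 + 3·30 = 318
  C = 228 + 3·30 + 318 = 636
  V = 110 − 30 − 636 = -556
  Z = 295 − 30 − 2·318 − 6·636 = -4187
Policy A (C := 96):
  L = 30
  N = 228 + 3·30 = 318
  C = 96
  V = 110 − 30 − 96 = -16
  Z = 295 − 30 − 2·318 − 6·96 = -947
ΔV = -16 − (-556) = 540; ΔZ = -947 − (-4187) = 3240
Score = 2·540 + 5·3240 = 17280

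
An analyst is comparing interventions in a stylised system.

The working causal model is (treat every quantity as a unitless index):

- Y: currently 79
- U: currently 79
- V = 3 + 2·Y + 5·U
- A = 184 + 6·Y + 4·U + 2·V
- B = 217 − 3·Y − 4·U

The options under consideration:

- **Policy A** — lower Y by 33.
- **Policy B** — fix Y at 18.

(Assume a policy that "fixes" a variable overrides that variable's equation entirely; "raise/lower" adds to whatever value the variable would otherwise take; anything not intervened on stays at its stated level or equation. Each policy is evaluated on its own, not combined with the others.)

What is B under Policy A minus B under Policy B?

Policy A (Y − 33):
  Y = 79 − 33 = 46
  U = 79
  B = 217 − 3·46 − 4·79 = -237
Policy B (Y := 18):
  Y = 18
  U = 79
  B = 217 − 3·18 − 4·79 = -153
B: -237 − (-153) = -84

-84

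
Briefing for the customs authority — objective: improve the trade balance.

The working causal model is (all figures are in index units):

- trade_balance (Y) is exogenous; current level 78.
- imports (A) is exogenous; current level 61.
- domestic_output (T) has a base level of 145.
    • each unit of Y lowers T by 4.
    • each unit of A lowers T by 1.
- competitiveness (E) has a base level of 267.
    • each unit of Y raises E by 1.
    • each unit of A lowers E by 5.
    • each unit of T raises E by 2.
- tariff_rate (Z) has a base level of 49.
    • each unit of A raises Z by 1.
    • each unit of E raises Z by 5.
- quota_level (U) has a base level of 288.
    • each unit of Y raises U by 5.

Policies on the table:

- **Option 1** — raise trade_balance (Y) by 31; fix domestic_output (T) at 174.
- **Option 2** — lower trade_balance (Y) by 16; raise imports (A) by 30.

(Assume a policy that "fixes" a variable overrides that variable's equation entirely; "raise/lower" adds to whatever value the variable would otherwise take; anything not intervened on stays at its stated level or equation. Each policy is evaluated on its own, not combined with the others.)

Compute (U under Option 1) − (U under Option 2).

Option 1 (Y + 31, T := 174):
  Y = 78 + 31 = 109
  U = 288 + 5·109 = 833
Option 2 (Y − 16, A + 30):
  Y = 78 − 16 = 62
  U = 288 + 5·62 = 598
U: 833 − 598 = 235

235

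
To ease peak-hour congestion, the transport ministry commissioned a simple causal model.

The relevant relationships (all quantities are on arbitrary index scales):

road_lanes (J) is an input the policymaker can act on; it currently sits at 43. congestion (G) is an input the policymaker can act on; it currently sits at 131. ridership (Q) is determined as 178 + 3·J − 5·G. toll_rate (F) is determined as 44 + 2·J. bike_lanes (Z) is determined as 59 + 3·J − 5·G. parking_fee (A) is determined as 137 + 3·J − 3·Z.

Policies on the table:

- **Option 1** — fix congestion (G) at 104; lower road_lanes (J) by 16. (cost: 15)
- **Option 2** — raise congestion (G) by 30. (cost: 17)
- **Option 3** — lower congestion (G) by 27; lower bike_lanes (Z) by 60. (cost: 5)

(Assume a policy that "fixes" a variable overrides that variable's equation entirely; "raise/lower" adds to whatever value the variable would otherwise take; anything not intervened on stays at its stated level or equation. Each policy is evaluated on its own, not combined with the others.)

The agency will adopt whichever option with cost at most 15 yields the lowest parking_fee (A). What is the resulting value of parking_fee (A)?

1358

Option 1 (G := 104, J − 16):
  J = 43 − 16 = 27
  G = 104
  Z = 59 + 3·27 − 5·104 = -380
  A = 137 + 3·27 − 3·(-380) = 1358
Option 3 (G − 27, Z − 60):
  J = 43
  G = 131 − 27 = 104
  Z = 59 + 3·43 − 5·104 (−60 from intervention) = -392
  A = 137 + 3·43 − 3·(-392) = 1442
Comparing — Option 1: A=1358, Option 3: A=1442. Lowest is 1358 (Option 1).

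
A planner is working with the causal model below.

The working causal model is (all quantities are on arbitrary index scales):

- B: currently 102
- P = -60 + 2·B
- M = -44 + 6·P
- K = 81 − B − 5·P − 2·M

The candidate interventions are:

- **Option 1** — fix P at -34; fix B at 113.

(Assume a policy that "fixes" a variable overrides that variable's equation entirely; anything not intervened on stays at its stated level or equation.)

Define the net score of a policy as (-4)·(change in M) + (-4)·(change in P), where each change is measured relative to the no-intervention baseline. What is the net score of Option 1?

Baseline:
  B = 102
  P = -60 + 2·102 = 144
  M = -44 + 6·144 = 820
Option 1 (P := -34, B := 113):
  B = 113
  P = -34
  M = -44 + 6·(-34) = -248
ΔM = -248 − 820 = -1068; ΔP = -34 − 144 = -178
Score = (-4)·(-1068) + (-4)·(-178) = 4984

4984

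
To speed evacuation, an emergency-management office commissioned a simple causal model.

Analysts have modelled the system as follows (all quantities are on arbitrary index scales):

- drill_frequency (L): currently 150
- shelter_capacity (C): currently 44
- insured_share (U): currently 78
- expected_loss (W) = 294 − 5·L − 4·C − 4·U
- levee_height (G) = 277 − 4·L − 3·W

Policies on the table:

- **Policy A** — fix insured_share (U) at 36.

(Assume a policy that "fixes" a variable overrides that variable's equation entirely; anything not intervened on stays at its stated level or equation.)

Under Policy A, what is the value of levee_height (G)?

2005

Policy A (U := 36):
  L = 150
  C = 44
  U = 36
  W = 294 − 5·150 − 4·44 − 4·36 = -776
  G = 277 − 4·150 − 3·(-776) = 2005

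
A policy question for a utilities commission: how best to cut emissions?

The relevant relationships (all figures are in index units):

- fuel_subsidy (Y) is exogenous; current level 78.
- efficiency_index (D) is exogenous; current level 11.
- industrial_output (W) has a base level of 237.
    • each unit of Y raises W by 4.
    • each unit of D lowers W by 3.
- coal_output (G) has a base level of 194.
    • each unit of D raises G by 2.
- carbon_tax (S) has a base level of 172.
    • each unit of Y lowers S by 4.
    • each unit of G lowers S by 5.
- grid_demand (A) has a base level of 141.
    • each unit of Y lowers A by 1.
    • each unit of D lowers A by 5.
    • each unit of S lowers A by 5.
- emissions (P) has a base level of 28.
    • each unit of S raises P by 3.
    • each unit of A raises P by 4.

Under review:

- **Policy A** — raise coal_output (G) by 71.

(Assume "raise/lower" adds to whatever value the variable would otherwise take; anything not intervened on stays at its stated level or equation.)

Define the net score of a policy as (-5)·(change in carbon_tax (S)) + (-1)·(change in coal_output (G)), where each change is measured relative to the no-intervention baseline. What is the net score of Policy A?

1704

Baseline:
  Y = 78
  D = 11
  G = 194 + 2·11 = 216
  S = 172 − 4·78 − 5·216 = -1220
Policy A (G + 71):
  Y = 78
  D = 11
  G = 194 + 2·11 (+71 from intervention) = 287
  S = 172 − 4·78 − 5·287 = -1575
ΔS = -1575 − (-1220) = -355; ΔG = 287 − 216 = 71
Score = (-5)·(-355) + (-1)·71 = 1704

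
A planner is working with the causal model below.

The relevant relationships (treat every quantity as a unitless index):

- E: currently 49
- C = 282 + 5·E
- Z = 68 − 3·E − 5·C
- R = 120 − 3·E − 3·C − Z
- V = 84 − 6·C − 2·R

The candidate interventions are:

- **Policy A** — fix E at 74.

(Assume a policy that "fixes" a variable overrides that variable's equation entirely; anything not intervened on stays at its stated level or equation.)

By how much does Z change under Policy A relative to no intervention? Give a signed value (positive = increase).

Baseline:
  E = 49
  C = 282 + 5·49 = 527
  Z = 68 − 3·49 − 5·527 = -2714
Policy A (E := 74):
  E = 74
  C = 282 + 5·74 = 652
  Z = 68 − 3·74 − 5·652 = -3414
Change in Z: -3414 − (-2714) = -700

-700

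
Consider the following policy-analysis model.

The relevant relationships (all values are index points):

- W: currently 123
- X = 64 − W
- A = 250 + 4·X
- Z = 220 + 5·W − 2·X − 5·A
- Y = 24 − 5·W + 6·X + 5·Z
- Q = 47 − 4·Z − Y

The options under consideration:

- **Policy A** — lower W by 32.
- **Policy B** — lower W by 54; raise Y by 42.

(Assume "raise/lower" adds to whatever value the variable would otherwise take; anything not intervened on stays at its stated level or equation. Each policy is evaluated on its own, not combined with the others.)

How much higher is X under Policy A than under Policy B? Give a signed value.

-22

Policy A (W − 32):
  W = 123 − 32 = 91
  X = 64 − 91 = -27
Policy B (W − 54, Y + 42):
  W = 123 − 54 = 69
  X = 64 − 69 = -5
X: -27 − (-5) = -22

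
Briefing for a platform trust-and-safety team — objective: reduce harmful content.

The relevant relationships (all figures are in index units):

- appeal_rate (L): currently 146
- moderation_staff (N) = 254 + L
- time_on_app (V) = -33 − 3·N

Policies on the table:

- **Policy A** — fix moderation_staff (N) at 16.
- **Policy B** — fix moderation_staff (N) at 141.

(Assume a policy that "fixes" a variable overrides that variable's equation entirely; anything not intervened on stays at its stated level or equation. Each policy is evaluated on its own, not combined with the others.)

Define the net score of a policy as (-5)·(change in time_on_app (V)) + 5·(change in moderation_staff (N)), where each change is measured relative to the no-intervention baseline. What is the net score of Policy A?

-7680

Baseline:
  L = 146
  N = 254 + 146 = 400
  V = -33 − 3·400 = -1233
Policy A (N := 16):
  L = 146
  N = 16
  V = -33 − 3·16 = -81
ΔV = -81 − (-1233) = 1152; ΔN = 16 − 400 = -384
Score = (-5)·1152 + 5·(-384) = -7680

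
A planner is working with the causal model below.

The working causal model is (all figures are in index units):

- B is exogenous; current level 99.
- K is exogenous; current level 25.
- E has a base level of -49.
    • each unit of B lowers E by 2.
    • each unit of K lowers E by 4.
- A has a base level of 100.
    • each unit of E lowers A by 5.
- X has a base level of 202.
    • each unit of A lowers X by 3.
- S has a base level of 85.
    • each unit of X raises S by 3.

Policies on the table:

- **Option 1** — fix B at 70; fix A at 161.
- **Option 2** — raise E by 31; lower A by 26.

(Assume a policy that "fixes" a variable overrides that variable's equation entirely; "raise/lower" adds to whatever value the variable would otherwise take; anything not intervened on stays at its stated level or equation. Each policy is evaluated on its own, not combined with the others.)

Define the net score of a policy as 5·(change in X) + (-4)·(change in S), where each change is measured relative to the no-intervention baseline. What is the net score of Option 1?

Baseline:
  B = 99
  K = 25
  E = -49 − 2·99 − 4·25 = -347
  A = 100 − 5·(-347) = 1835
  X = 202 − 3·1835 = -5303
  S = 85 + 3·(-5303) = -15824
Option 1 (B := 70, A := 161):
  B = 70
  K = 25
  E = -49 − 2·70 − 4·25 = -289
  A = 161
  X = 202 − 3·161 = -281
  S = 85 + 3·(-281) = -758
ΔX = -281 − (-5303) = 5022; ΔS = -758 − (-15824) = 15066
Score = 5·5022 + (-4)·15066 = -35154

-35154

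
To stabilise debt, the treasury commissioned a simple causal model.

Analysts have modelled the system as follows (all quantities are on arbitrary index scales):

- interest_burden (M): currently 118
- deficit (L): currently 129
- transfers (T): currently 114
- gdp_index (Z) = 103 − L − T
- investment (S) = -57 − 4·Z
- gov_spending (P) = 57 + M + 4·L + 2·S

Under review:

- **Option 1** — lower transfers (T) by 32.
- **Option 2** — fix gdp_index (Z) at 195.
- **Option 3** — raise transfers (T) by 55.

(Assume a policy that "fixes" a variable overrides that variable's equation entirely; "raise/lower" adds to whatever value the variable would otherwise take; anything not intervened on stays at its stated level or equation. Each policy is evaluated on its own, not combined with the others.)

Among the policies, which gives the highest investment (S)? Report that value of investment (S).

Option 1 (T − 32):
  L = 129
  T = 114 − 32 = 82
  Z = 103 − 129 − 82 = -108
  S = -57 − 4·(-108) = 375
Option 2 (Z := 195):
  L = 129
  T = 114
  Z = 195
  S = -57 − 4·195 = -837
Option 3 (T + 55):
  L = 129
  T = 114 + 55 = 169
  Z = 103 − 129 − 169 = -195
  S = -57 − 4·(-195) = 723
Comparing — Option 1: S=375, Option 2: S=-837, Option 3: S=723. Highest is 723 (Option 3).

723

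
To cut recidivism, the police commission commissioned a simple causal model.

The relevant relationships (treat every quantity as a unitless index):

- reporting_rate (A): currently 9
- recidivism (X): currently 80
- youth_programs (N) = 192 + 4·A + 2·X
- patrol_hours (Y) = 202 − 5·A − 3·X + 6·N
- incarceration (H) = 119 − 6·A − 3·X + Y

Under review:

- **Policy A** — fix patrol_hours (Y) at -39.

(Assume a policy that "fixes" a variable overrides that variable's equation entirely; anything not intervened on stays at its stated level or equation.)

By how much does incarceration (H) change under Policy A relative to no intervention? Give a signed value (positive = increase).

Baseline:
  A = 9
  X = 80
  N = 192 + 4·9 + 2·80 = 388
  Y = 202 − 5·9 − 3·80 + 6·388 = 2245
  H = 119 − 6·9 − 3·80 + 2245 = 2070
Policy A (Y := -39):
  A = 9
  X = 80
  N = 192 + 4·9 + 2·80 = 388
  Y = -39
  H = 119 − 6·9 − 3·80 + (-39) = -214
Change in H: -214 − 2070 = -2284

-2284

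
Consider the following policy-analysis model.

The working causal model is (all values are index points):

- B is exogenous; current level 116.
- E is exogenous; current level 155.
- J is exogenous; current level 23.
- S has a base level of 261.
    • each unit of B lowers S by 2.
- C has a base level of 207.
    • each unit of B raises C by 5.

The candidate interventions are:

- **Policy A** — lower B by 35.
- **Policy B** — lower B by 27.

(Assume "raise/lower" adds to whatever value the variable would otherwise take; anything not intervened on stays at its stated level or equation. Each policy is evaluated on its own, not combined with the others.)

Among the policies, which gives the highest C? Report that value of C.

Policy A (B − 35):
  B = 116 − 35 = 81
  C = 207 + 5·81 = 612
Policy B (B − 27):
  B = 116 − 27 = 89
  C = 207 + 5·89 = 652
Comparing — Policy A: C=612, Policy B: C=652. Highest is 652 (Policy B).

652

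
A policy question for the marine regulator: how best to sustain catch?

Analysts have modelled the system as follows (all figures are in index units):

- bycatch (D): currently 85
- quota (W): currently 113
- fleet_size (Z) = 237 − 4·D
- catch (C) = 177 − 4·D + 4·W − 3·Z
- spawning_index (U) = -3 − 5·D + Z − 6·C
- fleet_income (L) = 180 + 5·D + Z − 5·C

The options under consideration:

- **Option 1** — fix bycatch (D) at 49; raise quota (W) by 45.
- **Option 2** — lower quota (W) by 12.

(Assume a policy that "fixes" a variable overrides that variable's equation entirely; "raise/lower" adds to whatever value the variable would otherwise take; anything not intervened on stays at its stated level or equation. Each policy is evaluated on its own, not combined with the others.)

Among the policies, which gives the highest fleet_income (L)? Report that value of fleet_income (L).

Option 1 (D := 49, W + 45):
  D = 49
  W = 113 + 45 = 158
  Z = 237 − 4·49 = 41
  C = 177 − 4·49 + 4·158 − 3·41 = 490
  L = 180 + 5·49 + 41 − 5·490 = -1984
Option 2 (W − 12):
  D = 85
  W = 113 − 12 = 101
  Z = 237 − 4·85 = -103
  C = 177 − 4·85 + 4·101 − 3·(-103) = 550
  L = 180 + 5·85 + (-103) − 5·550 = -2248
Comparing — Option 1: L=-1984, Option 2: L=-2248. Highest is -1984 (Option 1).

-1984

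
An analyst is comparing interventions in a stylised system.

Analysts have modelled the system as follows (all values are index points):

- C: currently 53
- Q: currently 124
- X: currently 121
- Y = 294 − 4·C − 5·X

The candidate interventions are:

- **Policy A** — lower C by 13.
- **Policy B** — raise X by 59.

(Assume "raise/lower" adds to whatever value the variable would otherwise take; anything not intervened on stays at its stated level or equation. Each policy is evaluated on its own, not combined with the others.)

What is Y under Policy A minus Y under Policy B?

347

Policy A (C − 13):
  C = 53 − 13 = 40
  X = 121
  Y = 294 − 4·40 − 5·121 = -471
Policy B (X + 59):
  C = 53
  X = 121 + 59 = 180
  Y = 294 − 4·53 − 5·180 = -818
Y: -471 − (-818) = 347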